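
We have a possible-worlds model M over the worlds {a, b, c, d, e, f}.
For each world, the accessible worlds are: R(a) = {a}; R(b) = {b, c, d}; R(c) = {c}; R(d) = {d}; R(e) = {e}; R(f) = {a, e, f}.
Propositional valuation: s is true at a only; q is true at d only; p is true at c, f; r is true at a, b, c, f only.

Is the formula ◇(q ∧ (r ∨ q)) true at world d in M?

Yes

At d: ◇(q ∧ (r ∨ q)) requires q ∧ (r ∨ q) at some successor in {d}.
  q ∧ (r ∨ q) holds at d, so ◇(q ∧ (r ∨ q)) is true at d.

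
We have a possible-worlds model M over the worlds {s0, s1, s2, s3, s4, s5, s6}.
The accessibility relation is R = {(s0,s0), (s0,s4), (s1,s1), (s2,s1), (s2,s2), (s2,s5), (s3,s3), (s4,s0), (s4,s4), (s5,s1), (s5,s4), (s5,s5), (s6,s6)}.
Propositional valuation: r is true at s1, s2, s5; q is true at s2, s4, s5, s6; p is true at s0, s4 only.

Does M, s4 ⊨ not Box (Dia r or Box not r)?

At s4: Box (Dia r or Box not r) is true, so not Box (Dia r or Box not r) is false.
  At s4: Box (Dia r or Box not r) requires Dia r or Box not r at every successor {s0, s4}.
      At s0: Dia r is false, Box not r is true, so Dia r or Box not r is true.
      At s4: Dia r is false, Box not r is true, so Dia r or Box not r is true.
  So Box (Dia r or Box not r) is true at s4.

No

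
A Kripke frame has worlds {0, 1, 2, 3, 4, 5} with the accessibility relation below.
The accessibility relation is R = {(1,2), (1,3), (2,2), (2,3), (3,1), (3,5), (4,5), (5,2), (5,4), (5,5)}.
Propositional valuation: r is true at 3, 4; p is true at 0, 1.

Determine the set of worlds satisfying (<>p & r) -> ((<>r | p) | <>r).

Let φ = (<>p & r) -> ((<>r | p) | <>r). Evaluate φ at each world:
  0 (successors ∅): φ is true.
  1 (successors {2, 3}): φ is true.
  2 (successors {2, 3}): φ is true.
  3 (successors {1, 5}): φ is false.
  4 (successors {5}): φ is true.
  5 (successors {2, 4, 5}): φ is true.
For instance, at 2:
  At 2: <>p & r is false, (<>r | p) | <>r is true, so (<>p & r) -> ((<>r | p) | <>r) is true.
    At 2: <>p is false, r is false, so <>p & r is false.
      At 2: <>p requires p at some successor in {2, 3}.
        At 2: p is false.
        At 3: p is false.
      So <>p is false at 2.
    At 2: <>r | p is true, <>r is true, so (<>r | p) | <>r is true.
      At 2: <>r is true, p is false, so <>r | p is true.
      At 2: <>r requires r at some successor in {2, 3}.
        r holds at 3, so <>r is true at 2.
Satisfying worlds: {0, 1, 2, 4, 5}

0, 1, 2, 4, 5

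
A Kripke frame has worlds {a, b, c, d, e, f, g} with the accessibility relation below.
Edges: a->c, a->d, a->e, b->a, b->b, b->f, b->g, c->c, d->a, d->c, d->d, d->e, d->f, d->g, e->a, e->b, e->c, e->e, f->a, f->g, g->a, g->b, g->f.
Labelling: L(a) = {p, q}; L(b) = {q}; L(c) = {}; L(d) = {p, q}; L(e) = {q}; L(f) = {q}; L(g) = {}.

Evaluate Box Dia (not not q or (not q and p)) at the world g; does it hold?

At g: Box Dia (not not q or (not q and p)) requires Dia (not not q or (not q and p)) at every successor {a, b, f}.
    At a: Dia (not not q or (not q and p)) requires not not q or (not q and p) at some successor in {c, d, e}.
      not not q or (not q and p) holds at d, so Dia (not not q or (not q and p)) is true at a.
    At b: Dia (not not q or (not q and p)) requires not not q or (not q and p) at some successor in {a, b, f, g}.
      not not q or (not q and p) holds at a, so Dia (not not q or (not q and p)) is true at b.
    At f: Dia (not not q or (not q and p)) requires not not q or (not q and p) at some successor in {a, g}.
      not not q or (not q and p) holds at a, so Dia (not not q or (not q and p)) is true at f.
So Box Dia (not not q or (not q and p)) is true at g.

Yes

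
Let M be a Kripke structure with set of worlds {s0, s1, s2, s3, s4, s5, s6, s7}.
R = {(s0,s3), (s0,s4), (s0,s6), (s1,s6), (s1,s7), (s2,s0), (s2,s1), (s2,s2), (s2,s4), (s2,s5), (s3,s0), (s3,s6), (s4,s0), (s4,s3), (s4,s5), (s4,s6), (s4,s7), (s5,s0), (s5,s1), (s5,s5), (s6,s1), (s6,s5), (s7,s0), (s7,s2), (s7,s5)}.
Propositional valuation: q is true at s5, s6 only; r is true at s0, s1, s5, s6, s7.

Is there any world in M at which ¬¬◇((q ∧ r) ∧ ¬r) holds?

Recall that ◇ψ holds at a world iff ψ holds at some accessible world.
Let φ = ¬¬◇((q ∧ r) ∧ ¬r). Evaluate φ at each world:
  s0 (successors {s3, s4, s6}): φ is false.
  s1 (successors {s6, s7}): φ is false.
  s2 (successors {s0, s1, s2, s4, s5}): φ is false.
  s3 (successors {s0, s6}): φ is false.
  s4 (successors {s0, s3, s5, s6, s7}): φ is false.
  s5 (successors {s0, s1, s5}): φ is false.
  s6 (successors {s1, s5}): φ is false.
  s7 (successors {s0, s2, s5}): φ is false.
For instance, at s7:
  At s7: ¬◇((q ∧ r) ∧ ¬r) is true, so ¬¬◇((q ∧ r) ∧ ¬r) is false.
    At s7: ◇((q ∧ r) ∧ ¬r) is false, so ¬◇((q ∧ r) ∧ ¬r) is true.
      At s7: ◇((q ∧ r) ∧ ¬r) requires (q ∧ r) ∧ ¬r at some successor in {s0, s2, s5}.
        At s0: (q ∧ r) ∧ ¬r is false.
        At s2: (q ∧ r) ∧ ¬r is false.
        At s5: (q ∧ r) ∧ ¬r is false.
      So ◇((q ∧ r) ∧ ¬r) is false at s7.

No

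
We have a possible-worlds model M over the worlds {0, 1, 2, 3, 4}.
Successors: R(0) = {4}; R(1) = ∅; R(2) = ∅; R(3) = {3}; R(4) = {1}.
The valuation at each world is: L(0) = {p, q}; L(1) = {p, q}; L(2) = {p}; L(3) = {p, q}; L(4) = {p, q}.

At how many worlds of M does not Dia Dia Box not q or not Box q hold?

4

Let φ = not Dia Dia Box not q or not Box q. Evaluate φ at each world:
  0 (successors {4}): φ is false.
  1 (successors ∅): φ is true.
  2 (successors ∅): φ is true.
  3 (successors {3}): φ is true.
  4 (successors {1}): φ is true.
For instance, at 0:
  At 0: not Dia Dia Box not q is false, not Box q is false, so not Dia Dia Box not q or not Box q is false.
    At 0: Dia Dia Box not q is true, so not Dia Dia Box not q is false.
      At 0: Dia Dia Box not q requires Dia Box not q at some successor in {4}.
        Dia Box not q holds at 4, so Dia Dia Box not q is true at 0.
    At 0: Box q is true, so not Box q is false.
      At 0: Box q requires q at every successor {4}.
        At 4: q is true.
      So Box q is true at 0.
Satisfying worlds: {1, 2, 3, 4}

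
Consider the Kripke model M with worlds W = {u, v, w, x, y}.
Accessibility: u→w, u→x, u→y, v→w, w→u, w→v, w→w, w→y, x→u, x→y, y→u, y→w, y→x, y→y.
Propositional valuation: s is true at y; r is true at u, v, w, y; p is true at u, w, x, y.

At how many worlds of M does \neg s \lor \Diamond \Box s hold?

Let φ = \neg s \lor \Diamond \Box s. Evaluate φ at each world:
  u (successors {w, x, y}): φ is true.
  v (successors {w}): φ is true.
  w (successors {u, v, w, y}): φ is true.
  x (successors {u, y}): φ is true.
  y (successors {u, w, x, y}): φ is false.
For instance, at w:
  At w: \neg s is true, \Diamond \Box s is false, so \neg s \lor \Diamond \Box s is true.
    At w: \Diamond \Box s requires \Box s at some successor in {u, v, w, y}.
      At u: \Box s is false.
      At v: \Box s is false.
      At w: \Box s is false.
      At y: \Box s is false.
    So \Diamond \Box s is false at w.
Satisfying worlds: {u, v, w, x}

4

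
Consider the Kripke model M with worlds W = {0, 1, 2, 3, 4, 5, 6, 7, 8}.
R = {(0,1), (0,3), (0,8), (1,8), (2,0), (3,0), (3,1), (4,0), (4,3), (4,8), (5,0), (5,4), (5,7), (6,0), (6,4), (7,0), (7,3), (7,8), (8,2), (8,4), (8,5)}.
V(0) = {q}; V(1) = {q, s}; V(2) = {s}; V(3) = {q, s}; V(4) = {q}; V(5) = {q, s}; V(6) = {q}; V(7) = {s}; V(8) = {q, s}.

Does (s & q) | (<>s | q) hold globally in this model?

Recall that <>ψ holds at a world iff ψ holds at some accessible world.
Let φ = (s & q) | (<>s | q). Evaluate φ at each world:
  0 (successors {1, 3, 8}): φ is true.
  1 (successors {8}): φ is true.
  2 (successors {0}): φ is false.
  3 (successors {0, 1}): φ is true.
  4 (successors {0, 3, 8}): φ is true.
  5 (successors {0, 4, 7}): φ is true.
  6 (successors {0, 4}): φ is true.
  7 (successors {0, 3, 8}): φ is true.
  8 (successors {2, 4, 5}): φ is true.
Detail at 2 (counterexample):
  At 2: s & q is false, <>s | q is false, so (s & q) | (<>s | q) is false.
    At 2: <>s is false, q is false, so <>s | q is false.
      At 2: <>s requires s at some successor in {0}.
        At 0: s is false.
      So <>s is false at 2.

No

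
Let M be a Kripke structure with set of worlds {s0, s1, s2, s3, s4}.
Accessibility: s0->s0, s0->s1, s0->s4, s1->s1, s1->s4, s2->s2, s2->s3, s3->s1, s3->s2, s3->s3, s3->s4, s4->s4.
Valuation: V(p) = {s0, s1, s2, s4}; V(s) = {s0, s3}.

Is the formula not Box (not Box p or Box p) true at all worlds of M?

No

Let φ = not Box (not Box p or Box p). Evaluate φ at each world:
  s0 (successors {s0, s1, s4}): φ is false.
  s1 (successors {s1, s4}): φ is false.
  s2 (successors {s2, s3}): φ is false.
  s3 (successors {s1, s2, s3, s4}): φ is false.
  s4 (successors {s4}): φ is false.
Detail at s0 (counterexample):
  At s0: Box (not Box p or Box p) is true, so not Box (not Box p or Box p) is false.
    At s0: Box (not Box p or Box p) requires not Box p or Box p at every successor {s0, s1, s4}.
      At s0: not Box p or Box p is true.
      At s1: not Box p or Box p is true.
      At s4: not Box p or Box p is true.
    So Box (not Box p or Box p) is true at s0.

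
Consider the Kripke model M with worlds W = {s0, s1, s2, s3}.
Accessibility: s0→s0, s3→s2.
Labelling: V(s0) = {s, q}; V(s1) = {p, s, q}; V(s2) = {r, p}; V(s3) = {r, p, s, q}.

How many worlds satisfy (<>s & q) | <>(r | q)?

2

Recall that <>ψ holds at a world iff ψ holds at some accessible world.
Let φ = (<>s & q) | <>(r | q). Evaluate φ at each world:
  s0 (successors {s0}): φ is true.
  s1 (successors ∅): φ is false.
  s2 (successors ∅): φ is false.
  s3 (successors {s2}): φ is true.
For instance, at s3:
  At s3: <>s & q is false, <>(r | q) is true, so (<>s & q) | <>(r | q) is true.
    At s3: <>s is false, q is true, so <>s & q is false.
      At s3: <>s requires s at some successor in {s2}.
        At s2: s is false.
      So <>s is false at s3.
    At s3: <>(r | q) requires r | q at some successor in {s2}.
      r | q holds at s2, so <>(r | q) is true at s3.
Satisfying worlds: {s0, s3}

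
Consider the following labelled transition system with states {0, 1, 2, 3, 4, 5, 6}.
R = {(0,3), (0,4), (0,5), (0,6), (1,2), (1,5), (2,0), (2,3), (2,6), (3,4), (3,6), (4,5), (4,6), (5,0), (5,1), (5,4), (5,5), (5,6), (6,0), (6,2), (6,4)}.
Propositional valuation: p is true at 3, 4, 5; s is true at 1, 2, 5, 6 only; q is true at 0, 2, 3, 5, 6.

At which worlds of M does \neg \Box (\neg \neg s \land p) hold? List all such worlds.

Recall that \Box ψ holds at a world iff ψ holds at every accessible world, and \Diamond ψ holds iff ψ holds at some accessible world.
Let φ = \neg \Box (\neg \neg s \land p). Evaluate φ at each world:
  0 (successors {3, 4, 5, 6}): φ is true.
  1 (successors {2, 5}): φ is true.
  2 (successors {0, 3, 6}): φ is true.
  3 (successors {4, 6}): φ is true.
  4 (successors {5, 6}): φ is true.
  5 (successors {0, 1, 4, 5, 6}): φ is true.
  6 (successors {0, 2, 4}): φ is true.
For instance, at 6:
  At 6: \Box (\neg \neg s \land p) is false, so \neg \Box (\neg \neg s \land p) is true.
    At 6: \Box (\neg \neg s \land p) requires \neg \neg s \land p at every successor {0, 2, 4}.
      \neg \neg s \land p fails at 0, so \Box (\neg \neg s \land p) is false at 6.
Satisfying worlds: {0, 1, 2, 3, 4, 5, 6}

0, 1, 2, 3, 4, 5, 6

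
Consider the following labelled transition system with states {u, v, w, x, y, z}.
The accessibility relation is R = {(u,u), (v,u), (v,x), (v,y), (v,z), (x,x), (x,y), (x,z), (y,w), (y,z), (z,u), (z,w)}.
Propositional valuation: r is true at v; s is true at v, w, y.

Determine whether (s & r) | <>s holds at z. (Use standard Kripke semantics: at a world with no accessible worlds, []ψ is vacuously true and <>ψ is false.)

Recall that <>ψ holds at a world iff ψ holds at some accessible world.
At z: s & r is false, <>s is true, so (s & r) | <>s is true.
  At z: <>s requires s at some successor in {u, w}.
    s holds at w, so <>s is true at z.

Yes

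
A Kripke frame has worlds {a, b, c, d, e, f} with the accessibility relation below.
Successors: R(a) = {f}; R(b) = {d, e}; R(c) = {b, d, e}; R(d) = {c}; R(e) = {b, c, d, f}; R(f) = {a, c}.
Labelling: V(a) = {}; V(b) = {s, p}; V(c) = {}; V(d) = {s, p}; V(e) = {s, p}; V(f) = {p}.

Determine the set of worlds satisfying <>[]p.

Let φ = <>[]p. Evaluate φ at each world:
  a (successors {f}): φ is false.
  b (successors {d, e}): φ is false.
  c (successors {b, d, e}): φ is true.
  d (successors {c}): φ is true.
  e (successors {b, c, d, f}): φ is true.
  f (successors {a, c}): φ is true.
For instance, at b:
  At b: <>[]p requires []p at some successor in {d, e}.
    At d: []p is false.
    At e: []p is false.
  So <>[]p is false at b.
Satisfying worlds: {c, d, e, f}

c, d, e, f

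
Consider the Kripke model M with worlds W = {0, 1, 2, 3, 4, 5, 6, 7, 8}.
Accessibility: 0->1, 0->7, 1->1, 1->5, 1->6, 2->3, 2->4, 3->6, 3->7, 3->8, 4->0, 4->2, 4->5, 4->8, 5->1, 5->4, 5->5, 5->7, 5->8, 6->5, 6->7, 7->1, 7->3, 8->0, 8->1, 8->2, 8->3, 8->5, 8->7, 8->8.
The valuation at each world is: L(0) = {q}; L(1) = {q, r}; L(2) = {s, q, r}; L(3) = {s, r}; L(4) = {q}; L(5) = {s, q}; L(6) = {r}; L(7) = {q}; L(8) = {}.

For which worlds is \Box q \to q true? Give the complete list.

Let φ = \Box q \to q. Evaluate φ at each world:
  0 (successors {1, 7}): φ is true.
  1 (successors {1, 5, 6}): φ is true.
  2 (successors {3, 4}): φ is true.
  3 (successors {6, 7, 8}): φ is true.
  4 (successors {0, 2, 5, 8}): φ is true.
  5 (successors {1, 4, 5, 7, 8}): φ is true.
  6 (successors {5, 7}): φ is false.
  7 (successors {1, 3}): φ is true.
  8 (successors {0, 1, 2, 3, 5, 7, 8}): φ is true.
For instance, at 2:
  At 2: \Box q is false, q is true, so \Box q \to q is true.
    At 2: \Box q requires q at every successor {3, 4}.
      q fails at 3, so \Box q is false at 2.
Satisfying worlds: {0, 1, 2, 3, 4, 5, 7, 8}

0, 1, 2, 3, 4, 5, 7, 8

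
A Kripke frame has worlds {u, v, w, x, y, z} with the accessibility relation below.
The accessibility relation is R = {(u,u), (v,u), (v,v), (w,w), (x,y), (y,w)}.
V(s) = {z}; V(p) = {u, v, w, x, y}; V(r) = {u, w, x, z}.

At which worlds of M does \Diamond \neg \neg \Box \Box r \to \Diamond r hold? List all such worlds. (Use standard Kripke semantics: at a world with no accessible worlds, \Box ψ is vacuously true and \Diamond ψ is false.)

u, v, w, y, z

Recall that \Box ψ holds at a world iff ψ holds at every accessible world, and \Diamond ψ holds iff ψ holds at some accessible world.
Let φ = \Diamond \neg \neg \Box \Box r \to \Diamond r. Evaluate φ at each world:
  u (successors {u}): φ is true.
  v (successors {u, v}): φ is true.
  w (successors {w}): φ is true.
  x (successors {y}): φ is false.
  y (successors {w}): φ is true.
  z (successors ∅): φ is true.
For instance, at x:
  At x: \Diamond \neg \neg \Box \Box r is true, \Diamond r is false, so \Diamond \neg \neg \Box \Box r \to \Diamond r is false.
    At x: \Diamond \neg \neg \Box \Box r requires \neg \neg \Box \Box r at some successor in {y}.
      \neg \neg \Box \Box r holds at y, so \Diamond \neg \neg \Box \Box r is true at x.
    At x: \Diamond r requires r at some successor in {y}.
      At y: r is false.
    So \Diamond r is false at x.
Satisfying worlds: {u, v, w, y, z}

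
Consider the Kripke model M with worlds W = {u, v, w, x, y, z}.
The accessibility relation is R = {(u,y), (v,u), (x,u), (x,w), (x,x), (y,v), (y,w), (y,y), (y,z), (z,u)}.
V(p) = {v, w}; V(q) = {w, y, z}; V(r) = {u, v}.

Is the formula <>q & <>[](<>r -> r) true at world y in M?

Yes

At y: <>q is true, <>[](<>r -> r) is true, so <>q & <>[](<>r -> r) is true.
  At y: <>q requires q at some successor in {v, w, y, z}.
    q holds at w, so <>q is true at y.
  At y: <>[](<>r -> r) requires [](<>r -> r) at some successor in {v, w, y, z}.
    [](<>r -> r) holds at v, so <>[](<>r -> r) is true at y.
      At v: [](<>r -> r) requires <>r -> r at every successor {u}.
        At u: <>r -> r is true.
      So [](<>r -> r) is true at v.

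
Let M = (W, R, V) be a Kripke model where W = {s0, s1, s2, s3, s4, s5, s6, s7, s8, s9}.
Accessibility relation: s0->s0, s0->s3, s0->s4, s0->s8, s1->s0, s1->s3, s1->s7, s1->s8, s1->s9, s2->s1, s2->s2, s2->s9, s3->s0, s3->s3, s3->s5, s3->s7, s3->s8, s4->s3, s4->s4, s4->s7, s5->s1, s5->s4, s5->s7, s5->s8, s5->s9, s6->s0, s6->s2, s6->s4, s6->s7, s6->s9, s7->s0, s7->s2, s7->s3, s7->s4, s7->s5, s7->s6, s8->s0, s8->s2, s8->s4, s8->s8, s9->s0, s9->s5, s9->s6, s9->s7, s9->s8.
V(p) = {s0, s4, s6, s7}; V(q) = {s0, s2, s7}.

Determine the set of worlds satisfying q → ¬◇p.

Let φ = q → ¬◇p. Evaluate φ at each world:
  s0 (successors {s0, s3, s4, s8}): φ is false.
  s1 (successors {s0, s3, s7, s8, s9}): φ is true.
  s2 (successors {s1, s2, s9}): φ is true.
  s3 (successors {s0, s3, s5, s7, s8}): φ is true.
  s4 (successors {s3, s4, s7}): φ is true.
  s5 (successors {s1, s4, s7, s8, s9}): φ is true.
  s6 (successors {s0, s2, s4, s7, s9}): φ is true.
  s7 (successors {s0, s2, s3, s4, s5, s6}): φ is false.
  s8 (successors {s0, s2, s4, s8}): φ is true.
  s9 (successors {s0, s5, s6, s7, s8}): φ is true.
For instance, at s6:
  At s6: q is false, ¬◇p is false, so q → ¬◇p is true.
    At s6: ◇p is true, so ¬◇p is false.
      At s6: ◇p requires p at some successor in {s0, s2, s4, s7, s9}.
        p holds at s0, so ◇p is true at s6.
Satisfying worlds: {s1, s2, s3, s4, s5, s6, s8, s9}

s1, s2, s3, s4, s5, s6, s8, s9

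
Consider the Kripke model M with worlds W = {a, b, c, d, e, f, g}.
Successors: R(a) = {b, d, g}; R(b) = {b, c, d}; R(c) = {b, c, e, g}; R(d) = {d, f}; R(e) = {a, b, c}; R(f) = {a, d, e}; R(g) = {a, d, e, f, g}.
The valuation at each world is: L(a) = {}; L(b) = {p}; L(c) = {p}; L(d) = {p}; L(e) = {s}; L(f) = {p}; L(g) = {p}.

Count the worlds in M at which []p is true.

3

Recall that []ψ holds at a world iff ψ holds at every accessible world, and <>ψ holds iff ψ holds at some accessible world.
Let φ = []p. Evaluate φ at each world:
  a (successors {b, d, g}): φ is true.
  b (successors {b, c, d}): φ is true.
  c (successors {b, c, e, g}): φ is false.
  d (successors {d, f}): φ is true.
  e (successors {a, b, c}): φ is false.
  f (successors {a, d, e}): φ is false.
  g (successors {a, d, e, f, g}): φ is false.
For instance, at e:
  At e: []p requires p at every successor {a, b, c}.
    p fails at a, so []p is false at e.
Satisfying worlds: {a, b, d}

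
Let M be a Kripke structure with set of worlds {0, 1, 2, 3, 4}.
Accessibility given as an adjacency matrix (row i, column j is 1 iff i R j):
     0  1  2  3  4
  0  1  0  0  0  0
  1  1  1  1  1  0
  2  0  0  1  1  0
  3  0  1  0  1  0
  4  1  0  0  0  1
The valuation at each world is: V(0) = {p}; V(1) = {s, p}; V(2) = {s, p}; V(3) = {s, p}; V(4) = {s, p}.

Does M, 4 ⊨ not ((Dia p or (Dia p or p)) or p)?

No

Recall that Dia ψ holds at a world iff ψ holds at some accessible world.
At 4: (Dia p or (Dia p or p)) or p is true, so not ((Dia p or (Dia p or p)) or p) is false.
  At 4: Dia p or (Dia p or p) is true, p is true, so (Dia p or (Dia p or p)) or p is true.
    At 4: Dia p is true, Dia p or p is true, so Dia p or (Dia p or p) is true.
      At 4: Dia p requires p at some successor in {0, 4}.
        p holds at 0, so Dia p is true at 4.
      At 4: Dia p is true, p is true, so Dia p or p is true.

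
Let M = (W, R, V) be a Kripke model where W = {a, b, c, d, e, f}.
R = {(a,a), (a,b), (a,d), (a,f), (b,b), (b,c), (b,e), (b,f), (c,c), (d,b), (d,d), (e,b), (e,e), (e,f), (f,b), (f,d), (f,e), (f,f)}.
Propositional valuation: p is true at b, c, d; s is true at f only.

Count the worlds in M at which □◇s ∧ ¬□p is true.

1

Let φ = □◇s ∧ ¬□p. Evaluate φ at each world:
  a (successors {a, b, d, f}): φ is false.
  b (successors {b, c, e, f}): φ is false.
  c (successors {c}): φ is false.
  d (successors {b, d}): φ is false.
  e (successors {b, e, f}): φ is true.
  f (successors {b, d, e, f}): φ is false.
For instance, at b:
  At b: □◇s is false, ¬□p is true, so □◇s ∧ ¬□p is false.
    At b: □◇s requires ◇s at every successor {b, c, e, f}.
      ◇s fails at c, so □◇s is false at b.
    At b: □p is false, so ¬□p is true.
      At b: □p requires p at every successor {b, c, e, f}.
        p fails at e, so □p is false at b.
Satisfying worlds: {e}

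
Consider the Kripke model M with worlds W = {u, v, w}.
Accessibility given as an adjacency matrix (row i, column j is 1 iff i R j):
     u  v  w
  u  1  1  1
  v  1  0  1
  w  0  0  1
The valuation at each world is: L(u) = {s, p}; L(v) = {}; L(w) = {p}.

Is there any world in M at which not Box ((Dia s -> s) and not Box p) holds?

Yes

Recall that Box ψ holds at a world iff ψ holds at every accessible world, and Dia ψ holds iff ψ holds at some accessible world.
Let φ = not Box ((Dia s -> s) and not Box p). Evaluate φ at each world:
  u (successors {u, v, w}): φ is true.
  v (successors {u, w}): φ is true.
  w (successors {w}): φ is true.
Detail at u (witness):
  At u: Box ((Dia s -> s) and not Box p) is false, so not Box ((Dia s -> s) and not Box p) is true.
    At u: Box ((Dia s -> s) and not Box p) requires (Dia s -> s) and not Box p at every successor {u, v, w}.
      (Dia s -> s) and not Box p fails at v, so Box ((Dia s -> s) and not Box p) is false at u.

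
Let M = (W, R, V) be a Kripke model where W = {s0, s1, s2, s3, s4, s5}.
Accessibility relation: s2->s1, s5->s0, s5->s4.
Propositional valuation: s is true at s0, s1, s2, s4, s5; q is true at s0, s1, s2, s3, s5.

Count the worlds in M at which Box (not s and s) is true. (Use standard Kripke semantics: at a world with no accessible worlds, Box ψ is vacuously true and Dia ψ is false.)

4

Let φ = Box (not s and s). Evaluate φ at each world:
  s0 (successors ∅): φ is true.
  s1 (successors ∅): φ is true.
  s2 (successors {s1}): φ is false.
  s3 (successors ∅): φ is true.
  s4 (successors ∅): φ is true.
  s5 (successors {s0, s4}): φ is false.
For instance, at s2:
  At s2: Box (not s and s) requires not s and s at every successor {s1}.
    not s and s fails at s1, so Box (not s and s) is false at s2.
Satisfying worlds: {s0, s1, s3, s4}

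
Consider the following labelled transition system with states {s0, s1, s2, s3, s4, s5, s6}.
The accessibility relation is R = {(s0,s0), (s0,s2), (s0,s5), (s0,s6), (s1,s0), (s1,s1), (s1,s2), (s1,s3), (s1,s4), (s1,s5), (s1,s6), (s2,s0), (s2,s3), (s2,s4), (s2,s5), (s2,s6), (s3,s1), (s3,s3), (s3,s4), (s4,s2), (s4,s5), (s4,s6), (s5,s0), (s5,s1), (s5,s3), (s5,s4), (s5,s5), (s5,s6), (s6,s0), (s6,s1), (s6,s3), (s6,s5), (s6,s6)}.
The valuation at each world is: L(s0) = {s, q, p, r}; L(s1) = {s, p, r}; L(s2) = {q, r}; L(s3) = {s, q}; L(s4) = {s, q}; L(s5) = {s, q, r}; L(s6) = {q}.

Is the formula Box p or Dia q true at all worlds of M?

Let φ = Box p or Dia q. Evaluate φ at each world:
  s0 (successors {s0, s2, s5, s6}): φ is true.
  s1 (successors {s0, s1, s2, s3, s4, s5, s6}): φ is true.
  s2 (successors {s0, s3, s4, s5, s6}): φ is true.
  s3 (successors {s1, s3, s4}): φ is true.
  s4 (successors {s2, s5, s6}): φ is true.
  s5 (successors {s0, s1, s3, s4, s5, s6}): φ is true.
  s6 (successors {s0, s1, s3, s5, s6}): φ is true.
For instance, at s1:
  At s1: Box p is false, Dia q is true, so Box p or Dia q is true.
    At s1: Box p requires p at every successor {s0, s1, s2, s3, s4, s5, s6}.
      p fails at s2, so Box p is false at s1.
    At s1: Dia q requires q at some successor in {s0, s1, s2, s3, s4, s5, s6}.
      q holds at s0, so Dia q is true at s1.

Yes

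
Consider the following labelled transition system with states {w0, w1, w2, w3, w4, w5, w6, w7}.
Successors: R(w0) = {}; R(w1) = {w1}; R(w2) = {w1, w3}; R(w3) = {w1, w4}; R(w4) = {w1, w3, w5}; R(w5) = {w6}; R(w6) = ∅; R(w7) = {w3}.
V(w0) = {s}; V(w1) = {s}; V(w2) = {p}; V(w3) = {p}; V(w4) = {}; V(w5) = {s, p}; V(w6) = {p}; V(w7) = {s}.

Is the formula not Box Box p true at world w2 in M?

At w2: Box Box p is false, so not Box Box p is true.
  At w2: Box Box p requires Box p at every successor {w1, w3}.
    Box p fails at w1, so Box Box p is false at w2.
      At w1: Box p requires p at every successor {w1}.
        p fails at w1, so Box p is false at w1.

Yes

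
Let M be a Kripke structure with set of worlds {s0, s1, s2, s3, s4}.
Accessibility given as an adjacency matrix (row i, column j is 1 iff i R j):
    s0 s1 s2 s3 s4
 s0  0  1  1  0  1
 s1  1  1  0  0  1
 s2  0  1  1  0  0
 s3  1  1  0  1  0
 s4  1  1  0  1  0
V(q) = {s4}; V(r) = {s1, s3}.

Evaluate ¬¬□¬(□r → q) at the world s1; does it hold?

At s1: ¬□¬(□r → q) is true, so ¬¬□¬(□r → q) is false.
  At s1: □¬(□r → q) is false, so ¬□¬(□r → q) is true.
    At s1: □¬(□r → q) requires ¬(□r → q) at every successor {s0, s1, s4}.
      ¬(□r → q) fails at s0, so □¬(□r → q) is false at s1.

No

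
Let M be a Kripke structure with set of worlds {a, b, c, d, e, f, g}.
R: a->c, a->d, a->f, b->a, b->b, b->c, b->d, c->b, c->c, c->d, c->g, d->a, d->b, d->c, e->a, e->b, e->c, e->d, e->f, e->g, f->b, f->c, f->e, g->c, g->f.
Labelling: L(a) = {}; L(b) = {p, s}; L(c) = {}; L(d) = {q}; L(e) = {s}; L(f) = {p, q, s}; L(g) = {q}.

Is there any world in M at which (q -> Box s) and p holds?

Yes

Let φ = (q -> Box s) and p. Evaluate φ at each world:
  a (successors {c, d, f}): φ is false.
  b (successors {a, b, c, d}): φ is true.
  c (successors {b, c, d, g}): φ is false.
  d (successors {a, b, c}): φ is false.
  e (successors {a, b, c, d, f, g}): φ is false.
  f (successors {b, c, e}): φ is false.
  g (successors {c, f}): φ is false.
Detail at b (witness):
  At b: q -> Box s is true, p is true, so (q -> Box s) and p is true.
    At b: q is false, Box s is false, so q -> Box s is true.
      At b: Box s requires s at every successor {a, b, c, d}.
        s fails at a, so Box s is false at b.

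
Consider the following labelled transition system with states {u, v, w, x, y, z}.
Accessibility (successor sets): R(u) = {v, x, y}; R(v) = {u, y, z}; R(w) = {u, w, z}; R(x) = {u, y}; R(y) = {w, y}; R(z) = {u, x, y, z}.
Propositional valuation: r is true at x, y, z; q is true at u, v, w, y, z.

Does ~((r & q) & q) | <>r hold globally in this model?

Yes

Let φ = ~((r & q) & q) | <>r. Evaluate φ at each world:
  u (successors {v, x, y}): φ is true.
  v (successors {u, y, z}): φ is true.
  w (successors {u, w, z}): φ is true.
  x (successors {u, y}): φ is true.
  y (successors {w, y}): φ is true.
  z (successors {u, x, y, z}): φ is true.
For instance, at v:
  At v: ~((r & q) & q) is true, <>r is true, so ~((r & q) & q) | <>r is true.
    At v: <>r requires r at some successor in {u, y, z}.
      r holds at y, so <>r is true at v.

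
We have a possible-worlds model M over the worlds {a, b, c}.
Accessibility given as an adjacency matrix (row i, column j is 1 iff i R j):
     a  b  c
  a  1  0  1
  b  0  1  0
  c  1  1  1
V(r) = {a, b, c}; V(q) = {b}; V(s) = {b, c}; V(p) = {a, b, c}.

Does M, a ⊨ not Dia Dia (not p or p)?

At a: Dia Dia (not p or p) is true, so not Dia Dia (not p or p) is false.
  At a: Dia Dia (not p or p) requires Dia (not p or p) at some successor in {a, c}.
    Dia (not p or p) holds at a, so Dia Dia (not p or p) is true at a.
      At a: Dia (not p or p) requires not p or p at some successor in {a, c}.
        not p or p holds at a, so Dia (not p or p) is true at a.

No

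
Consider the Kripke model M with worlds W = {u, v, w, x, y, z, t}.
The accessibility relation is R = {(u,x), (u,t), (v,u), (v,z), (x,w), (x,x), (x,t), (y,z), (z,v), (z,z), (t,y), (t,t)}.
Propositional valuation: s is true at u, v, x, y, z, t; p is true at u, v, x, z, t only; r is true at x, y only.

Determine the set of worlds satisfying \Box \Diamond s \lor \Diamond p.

u, v, w, x, y, z, t

Let φ = \Box \Diamond s \lor \Diamond p. Evaluate φ at each world:
  u (successors {x, t}): φ is true.
  v (successors {u, z}): φ is true.
  w (successors ∅): φ is true.
  x (successors {w, x, t}): φ is true.
  y (successors {z}): φ is true.
  z (successors {v, z}): φ is true.
  t (successors {y, t}): φ is true.
For instance, at t:
  At t: \Box \Diamond s is true, \Diamond p is true, so \Box \Diamond s \lor \Diamond p is true.
    At t: \Box \Diamond s requires \Diamond s at every successor {y, t}.
      At y: \Diamond s is true.
      At t: \Diamond s is true.
    So \Box \Diamond s is true at t.
    At t: \Diamond p requires p at some successor in {y, t}.
      p holds at t, so \Diamond p is true at t.
Satisfying worlds: {u, v, w, x, y, z, t}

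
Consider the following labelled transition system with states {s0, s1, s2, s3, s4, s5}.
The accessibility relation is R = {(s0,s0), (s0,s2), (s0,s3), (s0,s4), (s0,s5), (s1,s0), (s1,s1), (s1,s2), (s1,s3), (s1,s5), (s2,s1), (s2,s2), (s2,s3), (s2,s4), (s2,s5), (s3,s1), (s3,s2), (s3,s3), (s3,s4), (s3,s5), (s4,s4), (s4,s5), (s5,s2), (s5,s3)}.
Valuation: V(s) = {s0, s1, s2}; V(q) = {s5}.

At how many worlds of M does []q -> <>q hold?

Let φ = []q -> <>q. Evaluate φ at each world:
  s0 (successors {s0, s2, s3, s4, s5}): φ is true.
  s1 (successors {s0, s1, s2, s3, s5}): φ is true.
  s2 (successors {s1, s2, s3, s4, s5}): φ is true.
  s3 (successors {s1, s2, s3, s4, s5}): φ is true.
  s4 (successors {s4, s5}): φ is true.
  s5 (successors {s2, s3}): φ is true.
For instance, at s5:
  At s5: []q is false, <>q is false, so []q -> <>q is true.
    At s5: []q requires q at every successor {s2, s3}.
      q fails at s2, so []q is false at s5.
    At s5: <>q requires q at some successor in {s2, s3}.
      At s2: q is false.
      At s3: q is false.
    So <>q is false at s5.
Satisfying worlds: {s0, s1, s2, s3, s4, s5}

6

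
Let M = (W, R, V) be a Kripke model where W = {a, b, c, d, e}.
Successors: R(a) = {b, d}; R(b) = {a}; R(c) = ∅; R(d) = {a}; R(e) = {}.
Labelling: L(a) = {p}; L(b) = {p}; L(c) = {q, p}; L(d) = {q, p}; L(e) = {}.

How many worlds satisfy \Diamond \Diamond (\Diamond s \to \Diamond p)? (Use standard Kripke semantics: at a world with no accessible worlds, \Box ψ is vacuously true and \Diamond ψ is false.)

Recall that \Diamond ψ holds at a world iff ψ holds at some accessible world.
Let φ = \Diamond \Diamond (\Diamond s \to \Diamond p). Evaluate φ at each world:
  a (successors {b, d}): φ is true.
  b (successors {a}): φ is true.
  c (successors ∅): φ is false.
  d (successors {a}): φ is true.
  e (successors ∅): φ is false.
For instance, at a:
  At a: \Diamond \Diamond (\Diamond s \to \Diamond p) requires \Diamond (\Diamond s \to \Diamond p) at some successor in {b, d}.
    \Diamond (\Diamond s \to \Diamond p) holds at b, so \Diamond \Diamond (\Diamond s \to \Diamond p) is true at a.
      At b: \Diamond (\Diamond s \to \Diamond p) requires \Diamond s \to \Diamond p at some successor in {a}.
        \Diamond s \to \Diamond p holds at a, so \Diamond (\Diamond s \to \Diamond p) is true at b.
Satisfying worlds: {a, b, d}

3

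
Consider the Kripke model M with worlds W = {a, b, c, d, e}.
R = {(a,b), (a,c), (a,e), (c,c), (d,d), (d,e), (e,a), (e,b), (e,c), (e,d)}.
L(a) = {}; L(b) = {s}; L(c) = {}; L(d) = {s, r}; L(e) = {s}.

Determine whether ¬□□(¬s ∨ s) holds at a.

Recall that □ψ holds at a world iff ψ holds at every accessible world, and ◇ψ holds iff ψ holds at some accessible world.
At a: □□(¬s ∨ s) is true, so ¬□□(¬s ∨ s) is false.
  At a: □□(¬s ∨ s) requires □(¬s ∨ s) at every successor {b, c, e}.
      At b: no accessible worlds, so □(¬s ∨ s) holds vacuously.
      At c: □(¬s ∨ s) requires ¬s ∨ s at every successor {c}.
        At c: ¬s ∨ s is true.
      So □(¬s ∨ s) is true at c.
      At e: □(¬s ∨ s) requires ¬s ∨ s at every successor {a, b, c, d}.
        At a: ¬s ∨ s is true.
        At b: ¬s ∨ s is true.
        At c: ¬s ∨ s is true.
        At d: ¬s ∨ s is true.
      So □(¬s ∨ s) is true at e.
  So □□(¬s ∨ s) is true at a.

No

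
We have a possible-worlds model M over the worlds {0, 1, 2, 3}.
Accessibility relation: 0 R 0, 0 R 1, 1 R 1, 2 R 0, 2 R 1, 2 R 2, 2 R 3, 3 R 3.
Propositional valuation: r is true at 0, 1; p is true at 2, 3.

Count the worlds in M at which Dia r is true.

Let φ = Dia r. Evaluate φ at each world:
  0 (successors {0, 1}): φ is true.
  1 (successors {1}): φ is true.
  2 (successors {0, 1, 2, 3}): φ is true.
  3 (successors {3}): φ is false.
For instance, at 1:
  At 1: Dia r requires r at some successor in {1}.
    r holds at 1, so Dia r is true at 1.
Satisfying worlds: {0, 1, 2}

3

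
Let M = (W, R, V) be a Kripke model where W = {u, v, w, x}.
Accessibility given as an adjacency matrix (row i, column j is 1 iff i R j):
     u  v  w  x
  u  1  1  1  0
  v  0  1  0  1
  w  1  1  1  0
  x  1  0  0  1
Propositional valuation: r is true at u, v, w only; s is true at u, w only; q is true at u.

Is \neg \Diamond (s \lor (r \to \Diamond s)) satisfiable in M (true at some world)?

Recall that \Diamond ψ holds at a world iff ψ holds at some accessible world.
Let φ = \neg \Diamond (s \lor (r \to \Diamond s)). Evaluate φ at each world:
  u (successors {u, v, w}): φ is false.
  v (successors {v, x}): φ is false.
  w (successors {u, v, w}): φ is false.
  x (successors {u, x}): φ is false.
For instance, at w:
  At w: \Diamond (s \lor (r \to \Diamond s)) is true, so \neg \Diamond (s \lor (r \to \Diamond s)) is false.
    At w: \Diamond (s \lor (r \to \Diamond s)) requires s \lor (r \to \Diamond s) at some successor in {u, v, w}.
      s \lor (r \to \Diamond s) holds at u, so \Diamond (s \lor (r \to \Diamond s)) is true at w.

No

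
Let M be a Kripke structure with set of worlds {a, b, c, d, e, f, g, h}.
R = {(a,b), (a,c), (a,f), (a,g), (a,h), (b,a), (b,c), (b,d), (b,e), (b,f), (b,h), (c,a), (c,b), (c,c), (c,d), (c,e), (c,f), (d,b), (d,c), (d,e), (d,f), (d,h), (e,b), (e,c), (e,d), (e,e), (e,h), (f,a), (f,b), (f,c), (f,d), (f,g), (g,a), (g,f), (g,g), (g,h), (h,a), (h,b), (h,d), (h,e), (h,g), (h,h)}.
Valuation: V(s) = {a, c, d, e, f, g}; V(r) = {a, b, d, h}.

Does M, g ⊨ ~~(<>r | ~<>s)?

Recall that <>ψ holds at a world iff ψ holds at some accessible world.
At g: ~(<>r | ~<>s) is false, so ~~(<>r | ~<>s) is true.
  At g: <>r | ~<>s is true, so ~(<>r | ~<>s) is false.
    At g: <>r is true, ~<>s is false, so <>r | ~<>s is true.
      At g: <>r requires r at some successor in {a, f, g, h}.
        r holds at a, so <>r is true at g.
      At g: <>s is true, so ~<>s is false.

Yes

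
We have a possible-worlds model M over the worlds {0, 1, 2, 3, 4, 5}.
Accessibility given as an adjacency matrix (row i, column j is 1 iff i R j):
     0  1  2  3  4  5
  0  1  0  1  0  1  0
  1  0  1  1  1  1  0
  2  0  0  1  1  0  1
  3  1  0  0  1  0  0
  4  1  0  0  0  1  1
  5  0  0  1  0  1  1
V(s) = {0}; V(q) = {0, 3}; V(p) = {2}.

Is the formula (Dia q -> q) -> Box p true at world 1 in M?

Yes

At 1: Dia q -> q is false, Box p is false, so (Dia q -> q) -> Box p is true.
  At 1: Dia q is true, q is false, so Dia q -> q is false.
    At 1: Dia q requires q at some successor in {1, 2, 3, 4}.
      q holds at 3, so Dia q is true at 1.
  At 1: Box p requires p at every successor {1, 2, 3, 4}.
    p fails at 1, so Box p is false at 1.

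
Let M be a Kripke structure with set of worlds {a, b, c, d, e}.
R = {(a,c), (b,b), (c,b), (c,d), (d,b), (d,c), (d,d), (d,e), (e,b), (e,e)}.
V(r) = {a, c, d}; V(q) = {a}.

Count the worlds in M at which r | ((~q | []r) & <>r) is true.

Let φ = r | ((~q | []r) & <>r). Evaluate φ at each world:
  a (successors {c}): φ is true.
  b (successors {b}): φ is false.
  c (successors {b, d}): φ is true.
  d (successors {b, c, d, e}): φ is true.
  e (successors {b, e}): φ is false.
For instance, at d:
  At d: r is true, (~q | []r) & <>r is true, so r | ((~q | []r) & <>r) is true.
    At d: ~q | []r is true, <>r is true, so (~q | []r) & <>r is true.
      At d: ~q is true, []r is false, so ~q | []r is true.
      At d: <>r requires r at some successor in {b, c, d, e}.
        r holds at c, so <>r is true at d.
Satisfying worlds: {a, c, d}

3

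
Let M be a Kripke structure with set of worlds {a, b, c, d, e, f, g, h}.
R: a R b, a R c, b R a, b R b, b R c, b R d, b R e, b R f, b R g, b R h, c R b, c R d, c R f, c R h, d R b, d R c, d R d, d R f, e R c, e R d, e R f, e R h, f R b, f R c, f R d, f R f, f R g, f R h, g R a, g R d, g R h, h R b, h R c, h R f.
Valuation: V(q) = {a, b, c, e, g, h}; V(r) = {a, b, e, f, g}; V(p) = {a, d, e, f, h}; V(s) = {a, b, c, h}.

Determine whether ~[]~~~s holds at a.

At a: []~~~s is false, so ~[]~~~s is true.
  At a: []~~~s requires ~~~s at every successor {b, c}.
    ~~~s fails at b, so []~~~s is false at a.

Yes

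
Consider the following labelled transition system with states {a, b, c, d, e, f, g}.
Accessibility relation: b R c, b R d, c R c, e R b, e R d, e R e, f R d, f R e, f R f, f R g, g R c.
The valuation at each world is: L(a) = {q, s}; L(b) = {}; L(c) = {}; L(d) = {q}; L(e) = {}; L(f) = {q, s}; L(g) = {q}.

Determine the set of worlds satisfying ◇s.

Let φ = ◇s. Evaluate φ at each world:
  a (successors ∅): φ is false.
  b (successors {c, d}): φ is false.
  c (successors {c}): φ is false.
  d (successors ∅): φ is false.
  e (successors {b, d, e}): φ is false.
  f (successors {d, e, f, g}): φ is true.
  g (successors {c}): φ is false.
For instance, at b:
  At b: ◇s requires s at some successor in {c, d}.
    At c: s is false.
    At d: s is false.
  So ◇s is false at b.
Satisfying worlds: {f}

f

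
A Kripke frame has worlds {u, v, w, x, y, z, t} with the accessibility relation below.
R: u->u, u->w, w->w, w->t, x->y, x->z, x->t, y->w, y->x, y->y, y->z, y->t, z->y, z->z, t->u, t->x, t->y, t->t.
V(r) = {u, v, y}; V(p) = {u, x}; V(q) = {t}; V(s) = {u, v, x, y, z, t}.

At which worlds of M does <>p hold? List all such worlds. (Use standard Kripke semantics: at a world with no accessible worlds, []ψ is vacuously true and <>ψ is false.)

u, y, t

Let φ = <>p. Evaluate φ at each world:
  u (successors {u, w}): φ is true.
  v (successors ∅): φ is false.
  w (successors {w, t}): φ is false.
  x (successors {y, z, t}): φ is false.
  y (successors {w, x, y, z, t}): φ is true.
  z (successors {y, z}): φ is false.
  t (successors {u, x, y, t}): φ is true.
For instance, at u:
  At u: <>p requires p at some successor in {u, w}.
    p holds at u, so <>p is true at u.
Satisfying worlds: {u, y, t}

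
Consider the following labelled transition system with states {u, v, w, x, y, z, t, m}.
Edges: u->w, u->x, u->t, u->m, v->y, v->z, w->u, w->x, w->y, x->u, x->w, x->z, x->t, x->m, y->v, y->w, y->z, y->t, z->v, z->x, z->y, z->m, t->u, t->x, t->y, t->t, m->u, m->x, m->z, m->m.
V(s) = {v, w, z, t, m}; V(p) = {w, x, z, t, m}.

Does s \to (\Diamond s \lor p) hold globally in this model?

Yes

Let φ = s \to (\Diamond s \lor p). Evaluate φ at each world:
  u (successors {w, x, t, m}): φ is true.
  v (successors {y, z}): φ is true.
  w (successors {u, x, y}): φ is true.
  x (successors {u, w, z, t, m}): φ is true.
  y (successors {v, w, z, t}): φ is true.
  z (successors {v, x, y, m}): φ is true.
  t (successors {u, x, y, t}): φ is true.
  m (successors {u, x, z, m}): φ is true.
For instance, at x:
  At x: s is false, \Diamond s \lor p is true, so s \to (\Diamond s \lor p) is true.
    At x: \Diamond s is true, p is true, so \Diamond s \lor p is true.
      At x: \Diamond s requires s at some successor in {u, w, z, t, m}.
        s holds at w, so \Diamond s is true at x.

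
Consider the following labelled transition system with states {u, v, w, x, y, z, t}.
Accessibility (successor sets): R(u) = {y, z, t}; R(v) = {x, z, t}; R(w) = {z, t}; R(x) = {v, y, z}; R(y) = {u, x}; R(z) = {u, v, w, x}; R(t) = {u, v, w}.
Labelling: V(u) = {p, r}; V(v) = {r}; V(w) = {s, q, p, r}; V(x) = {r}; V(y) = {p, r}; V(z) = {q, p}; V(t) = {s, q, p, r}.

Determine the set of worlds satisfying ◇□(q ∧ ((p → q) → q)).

Let φ = ◇□(q ∧ ((p → q) → q)). Evaluate φ at each world:
  u (successors {y, z, t}): φ is false.
  v (successors {x, z, t}): φ is false.
  w (successors {z, t}): φ is false.
  x (successors {v, y, z}): φ is false.
  y (successors {u, x}): φ is false.
  z (successors {u, v, w, x}): φ is true.
  t (successors {u, v, w}): φ is true.
For instance, at x:
  At x: ◇□(q ∧ ((p → q) → q)) requires □(q ∧ ((p → q) → q)) at some successor in {v, y, z}.
    At v: □(q ∧ ((p → q) → q)) is false.
    At y: □(q ∧ ((p → q) → q)) is false.
    At z: □(q ∧ ((p → q) → q)) is false.
  So ◇□(q ∧ ((p → q) → q)) is false at x.
Satisfying worlds: {z, t}

z, t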